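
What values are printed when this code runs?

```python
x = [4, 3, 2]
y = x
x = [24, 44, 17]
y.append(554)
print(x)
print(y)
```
[24, 44, 17]
[4, 3, 2, 554]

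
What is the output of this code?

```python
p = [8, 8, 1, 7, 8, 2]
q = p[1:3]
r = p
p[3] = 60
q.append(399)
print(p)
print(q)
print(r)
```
[8, 8, 1, 60, 8, 2]
[8, 1, 399]
[8, 8, 1, 60, 8, 2]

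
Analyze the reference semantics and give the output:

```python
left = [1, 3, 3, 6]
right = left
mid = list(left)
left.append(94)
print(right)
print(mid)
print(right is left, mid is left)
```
[1, 3, 3, 6, 94]
[1, 3, 3, 6]
True False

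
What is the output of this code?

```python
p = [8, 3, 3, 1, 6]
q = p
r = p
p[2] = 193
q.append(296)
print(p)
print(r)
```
[8, 3, 193, 1, 6, 296]
[8, 3, 193, 1, 6, 296]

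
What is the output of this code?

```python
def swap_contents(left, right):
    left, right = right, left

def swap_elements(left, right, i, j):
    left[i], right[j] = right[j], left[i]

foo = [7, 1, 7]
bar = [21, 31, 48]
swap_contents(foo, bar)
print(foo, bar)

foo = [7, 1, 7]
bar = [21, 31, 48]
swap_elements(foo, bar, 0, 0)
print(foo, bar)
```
[7, 1, 7] [21, 31, 48]
[21, 1, 7] [7, 31, 48]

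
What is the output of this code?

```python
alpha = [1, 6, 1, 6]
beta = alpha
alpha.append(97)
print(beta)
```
[1, 6, 1, 6, 97]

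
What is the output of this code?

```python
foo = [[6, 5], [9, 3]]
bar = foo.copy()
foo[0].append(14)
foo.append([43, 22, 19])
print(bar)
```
[[6, 5, 14], [9, 3]]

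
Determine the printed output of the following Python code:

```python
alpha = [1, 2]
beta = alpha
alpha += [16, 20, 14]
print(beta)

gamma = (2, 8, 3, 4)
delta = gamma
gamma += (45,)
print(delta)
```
[1, 2, 16, 20, 14]
(2, 8, 3, 4)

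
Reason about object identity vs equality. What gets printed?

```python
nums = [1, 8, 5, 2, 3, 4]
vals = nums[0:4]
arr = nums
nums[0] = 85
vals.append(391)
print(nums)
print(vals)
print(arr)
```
[85, 8, 5, 2, 3, 4]
[1, 8, 5, 2, 391]
[85, 8, 5, 2, 3, 4]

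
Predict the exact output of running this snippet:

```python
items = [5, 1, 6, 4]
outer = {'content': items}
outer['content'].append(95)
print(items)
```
[5, 1, 6, 4, 95]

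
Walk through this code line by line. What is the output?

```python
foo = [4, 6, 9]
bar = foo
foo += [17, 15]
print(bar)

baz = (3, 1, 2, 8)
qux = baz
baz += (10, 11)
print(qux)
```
[4, 6, 9, 17, 15]
(3, 1, 2, 8)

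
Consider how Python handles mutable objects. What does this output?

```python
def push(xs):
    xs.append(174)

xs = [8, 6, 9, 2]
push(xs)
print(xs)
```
[8, 6, 9, 2, 174]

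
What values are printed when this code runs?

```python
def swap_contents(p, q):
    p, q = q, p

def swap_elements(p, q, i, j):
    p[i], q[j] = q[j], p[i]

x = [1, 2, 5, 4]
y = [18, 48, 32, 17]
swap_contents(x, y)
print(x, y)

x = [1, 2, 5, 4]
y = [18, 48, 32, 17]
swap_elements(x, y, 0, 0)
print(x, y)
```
[1, 2, 5, 4] [18, 48, 32, 17]
[18, 2, 5, 4] [1, 48, 32, 17]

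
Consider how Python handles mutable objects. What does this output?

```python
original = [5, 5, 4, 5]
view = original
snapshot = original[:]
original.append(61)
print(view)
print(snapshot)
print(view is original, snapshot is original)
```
[5, 5, 4, 5, 61]
[5, 5, 4, 5]
True False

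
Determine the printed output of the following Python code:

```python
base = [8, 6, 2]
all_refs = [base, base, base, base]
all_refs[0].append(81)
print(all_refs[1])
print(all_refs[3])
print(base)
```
[8, 6, 2, 81]
[8, 6, 2, 81]
[8, 6, 2, 81]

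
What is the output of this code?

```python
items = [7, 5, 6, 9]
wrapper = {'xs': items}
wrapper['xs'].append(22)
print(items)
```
[7, 5, 6, 9, 22]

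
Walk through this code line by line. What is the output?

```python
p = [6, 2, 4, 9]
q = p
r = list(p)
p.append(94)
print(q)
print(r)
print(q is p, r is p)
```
[6, 2, 4, 9, 94]
[6, 2, 4, 9]
True False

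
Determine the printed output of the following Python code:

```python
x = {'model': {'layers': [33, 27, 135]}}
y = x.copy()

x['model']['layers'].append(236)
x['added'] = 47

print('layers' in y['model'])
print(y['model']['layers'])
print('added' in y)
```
True
[33, 27, 135, 236]
False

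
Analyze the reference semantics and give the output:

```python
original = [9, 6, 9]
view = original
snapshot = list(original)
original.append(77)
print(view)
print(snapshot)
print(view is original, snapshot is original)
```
[9, 6, 9, 77]
[9, 6, 9]
True False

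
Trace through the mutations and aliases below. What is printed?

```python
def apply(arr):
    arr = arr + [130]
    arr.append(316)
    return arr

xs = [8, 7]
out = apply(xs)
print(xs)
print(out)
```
[8, 7]
[8, 7, 130, 316]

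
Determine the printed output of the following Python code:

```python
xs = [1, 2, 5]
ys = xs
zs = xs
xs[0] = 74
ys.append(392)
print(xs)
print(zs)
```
[74, 2, 5, 392]
[74, 2, 5, 392]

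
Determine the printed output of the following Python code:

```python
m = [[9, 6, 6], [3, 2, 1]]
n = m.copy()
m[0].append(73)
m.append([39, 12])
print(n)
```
[[9, 6, 6, 73], [3, 2, 1]]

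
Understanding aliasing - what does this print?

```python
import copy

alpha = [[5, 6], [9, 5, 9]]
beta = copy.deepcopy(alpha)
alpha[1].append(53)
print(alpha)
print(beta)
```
[[5, 6], [9, 5, 9, 53]]
[[5, 6], [9, 5, 9]]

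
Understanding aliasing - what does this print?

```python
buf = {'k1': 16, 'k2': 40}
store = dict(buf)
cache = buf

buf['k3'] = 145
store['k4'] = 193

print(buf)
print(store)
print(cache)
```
{'k1': 16, 'k2': 40, 'k3': 145}
{'k1': 16, 'k2': 40, 'k4': 193}
{'k1': 16, 'k2': 40, 'k3': 145}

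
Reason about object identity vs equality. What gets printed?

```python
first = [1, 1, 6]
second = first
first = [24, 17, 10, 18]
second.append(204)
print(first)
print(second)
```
[24, 17, 10, 18]
[1, 1, 6, 204]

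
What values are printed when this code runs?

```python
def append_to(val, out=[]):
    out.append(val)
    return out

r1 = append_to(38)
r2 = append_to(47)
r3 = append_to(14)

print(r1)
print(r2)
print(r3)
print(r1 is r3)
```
[38, 47, 14]
[38, 47, 14]
[38, 47, 14]
True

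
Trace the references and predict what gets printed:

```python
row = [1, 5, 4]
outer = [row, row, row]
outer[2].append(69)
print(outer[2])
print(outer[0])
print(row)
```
[1, 5, 4, 69]
[1, 5, 4, 69]
[1, 5, 4, 69]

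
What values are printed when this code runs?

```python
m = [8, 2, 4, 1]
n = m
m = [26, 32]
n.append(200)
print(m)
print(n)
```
[26, 32]
[8, 2, 4, 1, 200]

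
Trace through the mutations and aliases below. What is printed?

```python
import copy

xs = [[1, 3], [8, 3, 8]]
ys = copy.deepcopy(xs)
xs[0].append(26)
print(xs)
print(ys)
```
[[1, 3, 26], [8, 3, 8]]
[[1, 3], [8, 3, 8]]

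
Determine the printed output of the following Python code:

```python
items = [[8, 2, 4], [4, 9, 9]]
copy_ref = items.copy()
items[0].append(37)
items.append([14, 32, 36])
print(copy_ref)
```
[[8, 2, 4, 37], [4, 9, 9]]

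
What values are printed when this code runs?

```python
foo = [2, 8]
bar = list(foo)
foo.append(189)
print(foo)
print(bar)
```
[2, 8, 189]
[2, 8]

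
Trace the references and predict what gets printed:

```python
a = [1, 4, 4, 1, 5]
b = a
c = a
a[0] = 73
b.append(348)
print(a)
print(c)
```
[73, 4, 4, 1, 5, 348]
[73, 4, 4, 1, 5, 348]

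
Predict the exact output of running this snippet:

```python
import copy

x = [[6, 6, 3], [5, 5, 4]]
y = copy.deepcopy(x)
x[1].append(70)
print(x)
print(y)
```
[[6, 6, 3], [5, 5, 4, 70]]
[[6, 6, 3], [5, 5, 4]]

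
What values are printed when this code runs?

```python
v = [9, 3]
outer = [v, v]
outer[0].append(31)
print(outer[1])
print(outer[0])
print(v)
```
[9, 3, 31]
[9, 3, 31]
[9, 3, 31]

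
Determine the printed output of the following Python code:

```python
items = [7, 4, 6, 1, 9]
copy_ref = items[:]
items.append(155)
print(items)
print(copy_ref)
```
[7, 4, 6, 1, 9, 155]
[7, 4, 6, 1, 9]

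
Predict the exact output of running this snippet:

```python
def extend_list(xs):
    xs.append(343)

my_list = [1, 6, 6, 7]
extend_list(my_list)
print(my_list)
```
[1, 6, 6, 7, 343]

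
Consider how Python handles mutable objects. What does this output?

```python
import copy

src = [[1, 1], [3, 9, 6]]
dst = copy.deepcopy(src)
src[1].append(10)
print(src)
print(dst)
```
[[1, 1], [3, 9, 6, 10]]
[[1, 1], [3, 9, 6]]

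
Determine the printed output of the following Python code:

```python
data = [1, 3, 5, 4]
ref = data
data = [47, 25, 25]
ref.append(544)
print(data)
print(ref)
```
[47, 25, 25]
[1, 3, 5, 4, 544]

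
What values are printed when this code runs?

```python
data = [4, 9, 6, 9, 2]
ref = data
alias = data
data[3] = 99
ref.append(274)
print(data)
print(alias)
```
[4, 9, 6, 99, 2, 274]
[4, 9, 6, 99, 2, 274]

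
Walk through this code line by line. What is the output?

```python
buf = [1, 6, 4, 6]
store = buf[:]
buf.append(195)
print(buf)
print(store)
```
[1, 6, 4, 6, 195]
[1, 6, 4, 6]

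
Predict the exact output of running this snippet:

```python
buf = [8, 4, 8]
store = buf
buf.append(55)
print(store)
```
[8, 4, 8, 55]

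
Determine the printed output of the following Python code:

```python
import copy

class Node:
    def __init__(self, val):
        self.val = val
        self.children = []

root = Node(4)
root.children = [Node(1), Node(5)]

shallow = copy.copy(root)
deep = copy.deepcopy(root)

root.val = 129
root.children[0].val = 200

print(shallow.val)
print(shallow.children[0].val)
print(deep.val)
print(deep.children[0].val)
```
4
200
4
1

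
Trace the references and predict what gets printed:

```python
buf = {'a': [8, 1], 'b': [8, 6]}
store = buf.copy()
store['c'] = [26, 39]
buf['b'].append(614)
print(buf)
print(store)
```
{'a': [8, 1], 'b': [8, 6, 614]}
{'a': [8, 1], 'b': [8, 6, 614], 'c': [26, 39]}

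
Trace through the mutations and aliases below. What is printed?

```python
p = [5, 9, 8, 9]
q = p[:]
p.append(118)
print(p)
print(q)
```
[5, 9, 8, 9, 118]
[5, 9, 8, 9]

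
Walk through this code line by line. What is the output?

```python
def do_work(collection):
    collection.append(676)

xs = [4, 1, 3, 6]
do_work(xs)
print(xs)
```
[4, 1, 3, 6, 676]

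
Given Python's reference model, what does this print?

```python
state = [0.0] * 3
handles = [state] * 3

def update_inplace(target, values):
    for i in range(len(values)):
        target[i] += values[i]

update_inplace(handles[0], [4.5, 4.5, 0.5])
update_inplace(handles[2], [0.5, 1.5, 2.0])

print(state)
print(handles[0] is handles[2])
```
[5.0, 6.0, 2.5]
True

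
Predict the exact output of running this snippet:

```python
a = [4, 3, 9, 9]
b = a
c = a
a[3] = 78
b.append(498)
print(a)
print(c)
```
[4, 3, 9, 78, 498]
[4, 3, 9, 78, 498]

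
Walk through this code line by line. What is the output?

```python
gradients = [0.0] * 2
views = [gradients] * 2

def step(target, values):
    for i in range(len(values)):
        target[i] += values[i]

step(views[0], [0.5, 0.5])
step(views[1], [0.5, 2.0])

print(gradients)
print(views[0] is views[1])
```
[1.0, 2.5]
True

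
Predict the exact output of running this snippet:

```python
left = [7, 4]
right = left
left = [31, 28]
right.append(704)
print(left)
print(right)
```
[31, 28]
[7, 4, 704]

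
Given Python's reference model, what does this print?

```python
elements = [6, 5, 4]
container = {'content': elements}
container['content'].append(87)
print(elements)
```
[6, 5, 4, 87]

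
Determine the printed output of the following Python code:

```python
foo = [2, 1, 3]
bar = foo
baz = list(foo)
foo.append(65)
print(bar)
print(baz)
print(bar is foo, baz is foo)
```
[2, 1, 3, 65]
[2, 1, 3]
True False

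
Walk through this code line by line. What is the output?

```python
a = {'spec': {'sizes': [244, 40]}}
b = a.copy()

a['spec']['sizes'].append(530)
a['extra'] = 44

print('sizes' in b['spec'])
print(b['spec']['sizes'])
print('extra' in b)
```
True
[244, 40, 530]
False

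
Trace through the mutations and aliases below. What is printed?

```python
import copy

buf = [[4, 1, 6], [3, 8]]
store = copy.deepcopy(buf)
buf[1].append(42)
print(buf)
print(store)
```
[[4, 1, 6], [3, 8, 42]]
[[4, 1, 6], [3, 8]]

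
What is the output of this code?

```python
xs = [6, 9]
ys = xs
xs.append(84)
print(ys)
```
[6, 9, 84]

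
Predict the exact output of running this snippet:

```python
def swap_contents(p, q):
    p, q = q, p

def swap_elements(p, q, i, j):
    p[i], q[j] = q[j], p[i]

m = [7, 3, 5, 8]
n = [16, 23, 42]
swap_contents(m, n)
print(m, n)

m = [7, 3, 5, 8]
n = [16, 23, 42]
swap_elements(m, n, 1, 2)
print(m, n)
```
[7, 3, 5, 8] [16, 23, 42]
[7, 42, 5, 8] [16, 23, 3]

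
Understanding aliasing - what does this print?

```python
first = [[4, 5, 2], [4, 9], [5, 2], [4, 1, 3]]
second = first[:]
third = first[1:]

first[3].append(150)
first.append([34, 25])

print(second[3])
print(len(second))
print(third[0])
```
[4, 1, 3, 150]
4
[4, 9]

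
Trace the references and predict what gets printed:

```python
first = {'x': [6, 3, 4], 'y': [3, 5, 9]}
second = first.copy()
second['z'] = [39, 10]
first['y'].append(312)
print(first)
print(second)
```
{'x': [6, 3, 4], 'y': [3, 5, 9, 312]}
{'x': [6, 3, 4], 'y': [3, 5, 9, 312], 'z': [39, 10]}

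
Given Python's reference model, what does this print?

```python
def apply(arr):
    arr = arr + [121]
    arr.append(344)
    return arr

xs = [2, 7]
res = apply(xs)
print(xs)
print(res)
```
[2, 7]
[2, 7, 121, 344]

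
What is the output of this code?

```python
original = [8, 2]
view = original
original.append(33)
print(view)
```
[8, 2, 33]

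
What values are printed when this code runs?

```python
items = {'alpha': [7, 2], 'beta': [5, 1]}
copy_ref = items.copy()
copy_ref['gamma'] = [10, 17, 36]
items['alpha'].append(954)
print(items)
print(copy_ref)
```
{'alpha': [7, 2, 954], 'beta': [5, 1]}
{'alpha': [7, 2, 954], 'beta': [5, 1], 'gamma': [10, 17, 36]}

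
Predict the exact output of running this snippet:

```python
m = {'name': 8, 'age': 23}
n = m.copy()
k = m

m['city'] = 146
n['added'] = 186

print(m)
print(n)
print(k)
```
{'name': 8, 'age': 23, 'city': 146}
{'name': 8, 'age': 23, 'added': 186}
{'name': 8, 'age': 23, 'city': 146}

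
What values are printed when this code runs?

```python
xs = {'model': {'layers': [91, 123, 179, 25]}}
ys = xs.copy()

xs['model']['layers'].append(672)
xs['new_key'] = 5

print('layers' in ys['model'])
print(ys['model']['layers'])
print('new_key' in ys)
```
True
[91, 123, 179, 25, 672]
False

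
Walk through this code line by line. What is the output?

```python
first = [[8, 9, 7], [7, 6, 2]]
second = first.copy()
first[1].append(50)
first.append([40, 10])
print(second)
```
[[8, 9, 7], [7, 6, 2, 50]]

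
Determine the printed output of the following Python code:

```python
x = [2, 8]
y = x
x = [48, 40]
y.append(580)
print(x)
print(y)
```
[48, 40]
[2, 8, 580]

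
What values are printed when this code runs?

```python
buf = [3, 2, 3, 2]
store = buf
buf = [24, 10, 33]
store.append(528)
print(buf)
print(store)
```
[24, 10, 33]
[3, 2, 3, 2, 528]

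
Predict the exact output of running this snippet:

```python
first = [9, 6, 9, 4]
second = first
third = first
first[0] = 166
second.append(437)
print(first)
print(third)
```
[166, 6, 9, 4, 437]
[166, 6, 9, 4, 437]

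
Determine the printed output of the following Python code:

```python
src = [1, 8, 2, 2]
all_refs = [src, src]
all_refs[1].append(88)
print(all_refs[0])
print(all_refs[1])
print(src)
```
[1, 8, 2, 2, 88]
[1, 8, 2, 2, 88]
[1, 8, 2, 2, 88]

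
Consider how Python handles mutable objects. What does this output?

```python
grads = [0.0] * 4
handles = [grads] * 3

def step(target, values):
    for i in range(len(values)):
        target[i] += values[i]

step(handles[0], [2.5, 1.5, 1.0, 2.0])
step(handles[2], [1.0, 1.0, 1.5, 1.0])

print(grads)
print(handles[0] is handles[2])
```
[3.5, 2.5, 2.5, 3.0]
True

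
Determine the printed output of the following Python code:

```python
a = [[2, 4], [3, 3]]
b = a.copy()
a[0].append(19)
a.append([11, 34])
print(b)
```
[[2, 4, 19], [3, 3]]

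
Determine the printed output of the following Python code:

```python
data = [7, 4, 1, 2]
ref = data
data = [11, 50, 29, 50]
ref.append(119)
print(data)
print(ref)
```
[11, 50, 29, 50]
[7, 4, 1, 2, 119]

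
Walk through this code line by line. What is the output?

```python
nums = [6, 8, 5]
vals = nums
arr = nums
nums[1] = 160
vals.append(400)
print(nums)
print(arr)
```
[6, 160, 5, 400]
[6, 160, 5, 400]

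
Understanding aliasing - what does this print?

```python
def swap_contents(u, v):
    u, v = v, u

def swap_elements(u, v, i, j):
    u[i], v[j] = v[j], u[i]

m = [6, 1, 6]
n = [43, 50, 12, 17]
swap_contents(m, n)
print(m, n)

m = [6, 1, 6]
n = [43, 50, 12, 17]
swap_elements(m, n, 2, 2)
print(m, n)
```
[6, 1, 6] [43, 50, 12, 17]
[6, 1, 12] [43, 50, 6, 17]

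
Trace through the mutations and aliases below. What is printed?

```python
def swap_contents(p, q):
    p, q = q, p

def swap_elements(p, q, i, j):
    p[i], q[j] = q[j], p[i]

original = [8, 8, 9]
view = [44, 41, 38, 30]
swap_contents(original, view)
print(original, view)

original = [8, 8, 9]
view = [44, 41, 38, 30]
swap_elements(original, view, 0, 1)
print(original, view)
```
[8, 8, 9] [44, 41, 38, 30]
[41, 8, 9] [44, 8, 38, 30]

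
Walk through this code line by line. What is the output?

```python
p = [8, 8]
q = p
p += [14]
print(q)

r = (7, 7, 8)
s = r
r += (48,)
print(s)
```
[8, 8, 14]
(7, 7, 8)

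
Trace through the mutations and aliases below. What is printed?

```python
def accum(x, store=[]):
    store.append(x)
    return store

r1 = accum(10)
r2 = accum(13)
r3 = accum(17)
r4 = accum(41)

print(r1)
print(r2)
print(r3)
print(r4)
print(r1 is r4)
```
[10, 13, 17, 41]
[10, 13, 17, 41]
[10, 13, 17, 41]
[10, 13, 17, 41]
True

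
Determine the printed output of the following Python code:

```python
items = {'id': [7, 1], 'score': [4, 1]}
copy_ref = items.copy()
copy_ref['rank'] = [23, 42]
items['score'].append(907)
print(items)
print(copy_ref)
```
{'id': [7, 1], 'score': [4, 1, 907]}
{'id': [7, 1], 'score': [4, 1, 907], 'rank': [23, 42]}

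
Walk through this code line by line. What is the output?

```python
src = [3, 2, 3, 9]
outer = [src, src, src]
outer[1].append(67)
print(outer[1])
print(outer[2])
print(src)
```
[3, 2, 3, 9, 67]
[3, 2, 3, 9, 67]
[3, 2, 3, 9, 67]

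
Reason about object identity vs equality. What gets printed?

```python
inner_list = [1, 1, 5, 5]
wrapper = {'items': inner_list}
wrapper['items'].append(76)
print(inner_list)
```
[1, 1, 5, 5, 76]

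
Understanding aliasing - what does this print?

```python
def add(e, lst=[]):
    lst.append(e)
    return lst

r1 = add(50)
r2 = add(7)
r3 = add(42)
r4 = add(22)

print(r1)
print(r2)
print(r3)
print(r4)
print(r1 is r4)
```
[50, 7, 42, 22]
[50, 7, 42, 22]
[50, 7, 42, 22]
[50, 7, 42, 22]
True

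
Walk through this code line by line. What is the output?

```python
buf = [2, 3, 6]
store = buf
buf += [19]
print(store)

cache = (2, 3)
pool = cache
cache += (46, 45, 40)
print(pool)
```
[2, 3, 6, 19]
(2, 3)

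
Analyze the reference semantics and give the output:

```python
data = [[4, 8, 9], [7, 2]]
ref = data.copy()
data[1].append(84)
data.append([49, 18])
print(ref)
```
[[4, 8, 9], [7, 2, 84]]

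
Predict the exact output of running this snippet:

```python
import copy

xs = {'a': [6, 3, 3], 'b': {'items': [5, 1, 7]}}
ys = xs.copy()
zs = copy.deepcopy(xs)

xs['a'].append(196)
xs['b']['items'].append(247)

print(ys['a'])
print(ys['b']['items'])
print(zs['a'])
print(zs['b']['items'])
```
[6, 3, 3, 196]
[5, 1, 7, 247]
[6, 3, 3]
[5, 1, 7]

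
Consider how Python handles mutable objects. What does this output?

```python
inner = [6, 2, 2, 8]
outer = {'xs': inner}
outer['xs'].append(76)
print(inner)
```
[6, 2, 2, 8, 76]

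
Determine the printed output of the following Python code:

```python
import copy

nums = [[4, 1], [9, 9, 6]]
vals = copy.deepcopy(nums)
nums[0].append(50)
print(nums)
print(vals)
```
[[4, 1, 50], [9, 9, 6]]
[[4, 1], [9, 9, 6]]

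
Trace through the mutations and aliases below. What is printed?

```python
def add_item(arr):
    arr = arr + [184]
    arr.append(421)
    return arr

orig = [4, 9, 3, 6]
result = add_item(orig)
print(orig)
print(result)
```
[4, 9, 3, 6]
[4, 9, 3, 6, 184, 421]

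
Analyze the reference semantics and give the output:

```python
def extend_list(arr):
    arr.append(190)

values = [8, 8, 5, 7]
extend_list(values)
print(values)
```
[8, 8, 5, 7, 190]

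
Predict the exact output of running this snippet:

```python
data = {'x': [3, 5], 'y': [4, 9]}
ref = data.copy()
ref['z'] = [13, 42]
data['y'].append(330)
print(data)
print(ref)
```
{'x': [3, 5], 'y': [4, 9, 330]}
{'x': [3, 5], 'y': [4, 9, 330], 'z': [13, 42]}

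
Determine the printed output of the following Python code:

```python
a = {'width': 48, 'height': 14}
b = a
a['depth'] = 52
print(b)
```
{'width': 48, 'height': 14, 'depth': 52}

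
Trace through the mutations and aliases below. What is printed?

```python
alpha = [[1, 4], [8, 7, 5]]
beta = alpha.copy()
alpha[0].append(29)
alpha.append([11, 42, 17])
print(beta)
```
[[1, 4, 29], [8, 7, 5]]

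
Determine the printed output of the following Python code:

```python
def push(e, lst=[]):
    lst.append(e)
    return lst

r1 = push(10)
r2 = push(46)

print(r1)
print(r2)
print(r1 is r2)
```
[10, 46]
[10, 46]
True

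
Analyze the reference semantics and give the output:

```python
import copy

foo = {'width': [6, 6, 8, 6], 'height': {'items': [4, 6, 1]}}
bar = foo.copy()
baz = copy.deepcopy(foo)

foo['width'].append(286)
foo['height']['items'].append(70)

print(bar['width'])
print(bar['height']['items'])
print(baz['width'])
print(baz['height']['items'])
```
[6, 6, 8, 6, 286]
[4, 6, 1, 70]
[6, 6, 8, 6]
[4, 6, 1]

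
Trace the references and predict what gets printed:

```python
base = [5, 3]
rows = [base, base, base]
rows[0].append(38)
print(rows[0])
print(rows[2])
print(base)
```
[5, 3, 38]
[5, 3, 38]
[5, 3, 38]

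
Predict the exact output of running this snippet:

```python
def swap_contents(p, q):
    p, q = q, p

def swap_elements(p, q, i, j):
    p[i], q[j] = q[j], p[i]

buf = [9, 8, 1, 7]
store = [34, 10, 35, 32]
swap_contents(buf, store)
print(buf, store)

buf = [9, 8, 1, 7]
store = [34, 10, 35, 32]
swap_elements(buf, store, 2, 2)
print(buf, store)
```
[9, 8, 1, 7] [34, 10, 35, 32]
[9, 8, 35, 7] [34, 10, 1, 32]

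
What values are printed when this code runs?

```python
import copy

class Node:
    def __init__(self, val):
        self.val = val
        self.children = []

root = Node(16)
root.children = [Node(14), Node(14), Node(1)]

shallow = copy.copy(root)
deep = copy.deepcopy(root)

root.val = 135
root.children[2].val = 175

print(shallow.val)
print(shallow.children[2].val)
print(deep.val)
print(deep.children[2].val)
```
16
175
16
1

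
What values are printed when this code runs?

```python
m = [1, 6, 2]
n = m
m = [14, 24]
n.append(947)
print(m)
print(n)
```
[14, 24]
[1, 6, 2, 947]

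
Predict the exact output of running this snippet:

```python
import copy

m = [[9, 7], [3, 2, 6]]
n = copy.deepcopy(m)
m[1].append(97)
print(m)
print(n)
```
[[9, 7], [3, 2, 6, 97]]
[[9, 7], [3, 2, 6]]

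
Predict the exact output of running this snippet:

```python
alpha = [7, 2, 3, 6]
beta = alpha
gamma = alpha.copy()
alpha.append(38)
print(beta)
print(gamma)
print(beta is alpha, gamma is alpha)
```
[7, 2, 3, 6, 38]
[7, 2, 3, 6]
True False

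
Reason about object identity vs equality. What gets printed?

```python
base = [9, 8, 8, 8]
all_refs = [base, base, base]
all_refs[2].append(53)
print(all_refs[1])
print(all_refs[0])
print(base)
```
[9, 8, 8, 8, 53]
[9, 8, 8, 8, 53]
[9, 8, 8, 8, 53]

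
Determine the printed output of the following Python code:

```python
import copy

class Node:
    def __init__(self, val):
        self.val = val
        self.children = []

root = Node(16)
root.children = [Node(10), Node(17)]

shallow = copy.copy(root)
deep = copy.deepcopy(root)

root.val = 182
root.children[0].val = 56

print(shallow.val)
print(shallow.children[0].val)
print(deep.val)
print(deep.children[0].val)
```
16
56
16
10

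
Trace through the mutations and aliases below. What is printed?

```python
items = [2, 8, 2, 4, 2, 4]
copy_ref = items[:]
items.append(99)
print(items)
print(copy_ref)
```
[2, 8, 2, 4, 2, 4, 99]
[2, 8, 2, 4, 2, 4]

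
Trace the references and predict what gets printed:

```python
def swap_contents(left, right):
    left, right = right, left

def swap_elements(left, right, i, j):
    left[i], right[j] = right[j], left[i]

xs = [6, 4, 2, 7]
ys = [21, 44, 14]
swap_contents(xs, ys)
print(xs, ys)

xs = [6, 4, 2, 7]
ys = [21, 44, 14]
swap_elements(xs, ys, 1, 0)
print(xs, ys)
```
[6, 4, 2, 7] [21, 44, 14]
[6, 21, 2, 7] [4, 44, 14]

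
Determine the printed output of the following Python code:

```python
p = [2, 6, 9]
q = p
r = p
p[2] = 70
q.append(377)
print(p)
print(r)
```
[2, 6, 70, 377]
[2, 6, 70, 377]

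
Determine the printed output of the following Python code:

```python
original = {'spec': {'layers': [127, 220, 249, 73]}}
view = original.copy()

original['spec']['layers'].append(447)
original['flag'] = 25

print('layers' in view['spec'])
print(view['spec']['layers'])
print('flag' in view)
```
True
[127, 220, 249, 73, 447]
False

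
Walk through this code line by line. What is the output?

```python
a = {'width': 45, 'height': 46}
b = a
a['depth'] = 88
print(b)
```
{'width': 45, 'height': 46, 'depth': 88}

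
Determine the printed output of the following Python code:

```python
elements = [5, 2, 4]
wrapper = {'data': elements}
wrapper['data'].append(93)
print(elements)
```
[5, 2, 4, 93]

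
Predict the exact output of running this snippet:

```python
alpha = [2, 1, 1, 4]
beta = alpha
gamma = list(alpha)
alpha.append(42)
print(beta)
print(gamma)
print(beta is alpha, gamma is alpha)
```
[2, 1, 1, 4, 42]
[2, 1, 1, 4]
True False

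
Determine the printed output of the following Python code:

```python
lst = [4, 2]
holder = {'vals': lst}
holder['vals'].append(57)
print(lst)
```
[4, 2, 57]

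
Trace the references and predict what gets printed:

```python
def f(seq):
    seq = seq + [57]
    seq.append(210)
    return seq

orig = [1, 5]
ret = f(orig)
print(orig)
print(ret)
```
[1, 5]
[1, 5, 57, 210]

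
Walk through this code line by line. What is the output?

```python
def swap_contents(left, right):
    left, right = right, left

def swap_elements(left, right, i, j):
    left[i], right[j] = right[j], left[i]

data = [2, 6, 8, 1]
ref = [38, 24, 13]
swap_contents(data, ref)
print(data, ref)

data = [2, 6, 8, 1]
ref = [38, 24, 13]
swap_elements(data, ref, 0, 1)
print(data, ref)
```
[2, 6, 8, 1] [38, 24, 13]
[24, 6, 8, 1] [38, 2, 13]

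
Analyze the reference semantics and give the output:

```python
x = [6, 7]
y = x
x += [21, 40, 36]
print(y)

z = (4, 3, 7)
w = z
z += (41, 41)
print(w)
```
[6, 7, 21, 40, 36]
(4, 3, 7)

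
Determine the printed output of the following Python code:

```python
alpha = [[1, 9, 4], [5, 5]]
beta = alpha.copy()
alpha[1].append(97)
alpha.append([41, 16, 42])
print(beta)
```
[[1, 9, 4], [5, 5, 97]]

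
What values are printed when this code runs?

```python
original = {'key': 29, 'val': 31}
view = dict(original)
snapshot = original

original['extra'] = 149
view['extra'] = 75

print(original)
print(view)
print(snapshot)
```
{'key': 29, 'val': 31, 'extra': 149}
{'key': 29, 'val': 31, 'extra': 75}
{'key': 29, 'val': 31, 'extra': 149}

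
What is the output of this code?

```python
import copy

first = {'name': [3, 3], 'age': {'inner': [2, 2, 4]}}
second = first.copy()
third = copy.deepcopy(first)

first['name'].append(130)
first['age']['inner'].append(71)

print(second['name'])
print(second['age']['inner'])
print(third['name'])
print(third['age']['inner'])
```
[3, 3, 130]
[2, 2, 4, 71]
[3, 3]
[2, 2, 4]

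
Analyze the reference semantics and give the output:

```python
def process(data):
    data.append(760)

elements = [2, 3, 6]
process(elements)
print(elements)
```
[2, 3, 6, 760]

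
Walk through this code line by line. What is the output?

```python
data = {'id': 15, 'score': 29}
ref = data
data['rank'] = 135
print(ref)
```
{'id': 15, 'score': 29, 'rank': 135}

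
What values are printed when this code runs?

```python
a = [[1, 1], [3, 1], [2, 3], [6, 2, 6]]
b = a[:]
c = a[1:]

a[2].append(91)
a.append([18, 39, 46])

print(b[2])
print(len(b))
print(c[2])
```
[2, 3, 91]
4
[6, 2, 6]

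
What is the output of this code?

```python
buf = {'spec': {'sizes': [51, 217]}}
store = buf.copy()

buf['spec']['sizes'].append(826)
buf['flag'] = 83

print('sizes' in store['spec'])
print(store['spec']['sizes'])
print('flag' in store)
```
True
[51, 217, 826]
False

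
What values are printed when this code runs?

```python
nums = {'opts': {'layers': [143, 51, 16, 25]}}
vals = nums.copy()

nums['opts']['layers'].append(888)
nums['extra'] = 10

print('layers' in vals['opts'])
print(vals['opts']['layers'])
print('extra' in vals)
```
True
[143, 51, 16, 25, 888]
False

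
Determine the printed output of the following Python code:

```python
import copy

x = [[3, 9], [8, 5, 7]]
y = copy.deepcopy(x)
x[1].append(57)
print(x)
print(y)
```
[[3, 9], [8, 5, 7, 57]]
[[3, 9], [8, 5, 7]]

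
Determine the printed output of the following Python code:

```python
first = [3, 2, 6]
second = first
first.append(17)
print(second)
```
[3, 2, 6, 17]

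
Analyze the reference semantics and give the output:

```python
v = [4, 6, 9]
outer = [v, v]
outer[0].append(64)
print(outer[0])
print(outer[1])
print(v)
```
[4, 6, 9, 64]
[4, 6, 9, 64]
[4, 6, 9, 64]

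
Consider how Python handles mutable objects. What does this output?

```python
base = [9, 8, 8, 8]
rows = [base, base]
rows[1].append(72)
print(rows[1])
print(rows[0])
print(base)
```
[9, 8, 8, 8, 72]
[9, 8, 8, 8, 72]
[9, 8, 8, 8, 72]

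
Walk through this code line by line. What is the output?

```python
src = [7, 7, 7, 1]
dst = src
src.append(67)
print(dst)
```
[7, 7, 7, 1, 67]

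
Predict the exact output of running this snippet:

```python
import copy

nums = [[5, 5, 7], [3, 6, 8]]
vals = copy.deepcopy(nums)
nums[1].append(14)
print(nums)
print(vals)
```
[[5, 5, 7], [3, 6, 8, 14]]
[[5, 5, 7], [3, 6, 8]]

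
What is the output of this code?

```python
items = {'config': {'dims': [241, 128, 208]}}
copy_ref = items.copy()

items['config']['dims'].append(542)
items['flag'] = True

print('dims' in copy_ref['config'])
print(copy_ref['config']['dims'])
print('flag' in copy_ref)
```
True
[241, 128, 208, 542]
False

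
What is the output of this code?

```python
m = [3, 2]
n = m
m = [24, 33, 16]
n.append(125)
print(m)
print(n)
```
[24, 33, 16]
[3, 2, 125]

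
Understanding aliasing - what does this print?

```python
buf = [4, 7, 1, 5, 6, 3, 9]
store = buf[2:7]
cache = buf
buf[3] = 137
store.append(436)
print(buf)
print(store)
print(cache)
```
[4, 7, 1, 137, 6, 3, 9]
[1, 5, 6, 3, 9, 436]
[4, 7, 1, 137, 6, 3, 9]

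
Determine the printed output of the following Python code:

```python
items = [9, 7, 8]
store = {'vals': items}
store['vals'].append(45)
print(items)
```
[9, 7, 8, 45]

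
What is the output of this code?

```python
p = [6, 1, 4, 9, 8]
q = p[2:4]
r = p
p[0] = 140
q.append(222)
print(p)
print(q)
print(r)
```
[140, 1, 4, 9, 8]
[4, 9, 222]
[140, 1, 4, 9, 8]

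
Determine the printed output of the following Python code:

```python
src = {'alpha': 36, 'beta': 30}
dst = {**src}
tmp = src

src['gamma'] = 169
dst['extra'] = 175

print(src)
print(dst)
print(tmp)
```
{'alpha': 36, 'beta': 30, 'gamma': 169}
{'alpha': 36, 'beta': 30, 'extra': 175}
{'alpha': 36, 'beta': 30, 'gamma': 169}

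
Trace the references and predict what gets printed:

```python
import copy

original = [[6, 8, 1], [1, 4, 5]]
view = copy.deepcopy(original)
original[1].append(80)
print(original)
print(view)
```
[[6, 8, 1], [1, 4, 5, 80]]
[[6, 8, 1], [1, 4, 5]]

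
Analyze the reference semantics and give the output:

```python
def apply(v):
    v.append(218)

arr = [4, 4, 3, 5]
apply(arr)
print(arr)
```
[4, 4, 3, 5, 218]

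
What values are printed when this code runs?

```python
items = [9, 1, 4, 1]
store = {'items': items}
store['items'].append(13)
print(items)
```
[9, 1, 4, 1, 13]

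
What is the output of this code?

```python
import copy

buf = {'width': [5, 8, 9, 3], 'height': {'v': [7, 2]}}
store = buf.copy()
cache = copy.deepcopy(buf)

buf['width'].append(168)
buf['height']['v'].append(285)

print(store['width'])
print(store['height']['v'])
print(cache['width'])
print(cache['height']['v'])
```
[5, 8, 9, 3, 168]
[7, 2, 285]
[5, 8, 9, 3]
[7, 2]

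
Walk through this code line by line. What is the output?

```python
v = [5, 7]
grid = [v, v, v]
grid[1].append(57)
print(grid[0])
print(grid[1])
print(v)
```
[5, 7, 57]
[5, 7, 57]
[5, 7, 57]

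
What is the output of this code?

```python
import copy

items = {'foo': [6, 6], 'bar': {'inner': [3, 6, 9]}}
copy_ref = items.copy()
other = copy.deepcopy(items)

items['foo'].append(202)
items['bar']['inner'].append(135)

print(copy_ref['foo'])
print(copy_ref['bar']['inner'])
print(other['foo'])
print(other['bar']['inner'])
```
[6, 6, 202]
[3, 6, 9, 135]
[6, 6]
[3, 6, 9]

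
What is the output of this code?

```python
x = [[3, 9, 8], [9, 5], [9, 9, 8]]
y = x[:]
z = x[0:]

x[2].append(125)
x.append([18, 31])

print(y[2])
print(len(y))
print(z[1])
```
[9, 9, 8, 125]
3
[9, 5]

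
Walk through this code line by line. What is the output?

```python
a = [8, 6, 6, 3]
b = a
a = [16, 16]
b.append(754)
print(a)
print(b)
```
[16, 16]
[8, 6, 6, 3, 754]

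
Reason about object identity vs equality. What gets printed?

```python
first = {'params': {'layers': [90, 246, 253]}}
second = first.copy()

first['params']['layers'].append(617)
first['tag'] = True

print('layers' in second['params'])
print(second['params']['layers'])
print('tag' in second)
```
True
[90, 246, 253, 617]
False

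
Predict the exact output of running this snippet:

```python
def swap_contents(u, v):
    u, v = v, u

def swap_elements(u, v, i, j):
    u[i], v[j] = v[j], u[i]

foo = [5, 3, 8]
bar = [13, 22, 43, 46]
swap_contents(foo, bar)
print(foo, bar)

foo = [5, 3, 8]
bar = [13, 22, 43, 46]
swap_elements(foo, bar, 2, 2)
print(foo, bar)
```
[5, 3, 8] [13, 22, 43, 46]
[5, 3, 43] [13, 22, 8, 46]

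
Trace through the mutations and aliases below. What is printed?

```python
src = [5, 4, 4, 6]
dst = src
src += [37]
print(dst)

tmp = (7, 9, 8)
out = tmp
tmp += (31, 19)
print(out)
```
[5, 4, 4, 6, 37]
(7, 9, 8)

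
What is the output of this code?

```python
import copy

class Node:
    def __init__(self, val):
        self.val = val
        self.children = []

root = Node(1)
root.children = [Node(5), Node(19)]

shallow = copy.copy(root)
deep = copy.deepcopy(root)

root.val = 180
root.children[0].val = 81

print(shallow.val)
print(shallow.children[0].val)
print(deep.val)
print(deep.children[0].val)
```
1
81
1
5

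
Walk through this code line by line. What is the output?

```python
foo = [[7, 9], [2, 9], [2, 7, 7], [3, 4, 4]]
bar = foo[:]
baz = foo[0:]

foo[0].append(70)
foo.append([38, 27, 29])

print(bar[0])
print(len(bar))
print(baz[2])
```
[7, 9, 70]
4
[2, 7, 7]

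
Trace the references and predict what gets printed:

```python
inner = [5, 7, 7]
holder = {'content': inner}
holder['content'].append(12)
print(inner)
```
[5, 7, 7, 12]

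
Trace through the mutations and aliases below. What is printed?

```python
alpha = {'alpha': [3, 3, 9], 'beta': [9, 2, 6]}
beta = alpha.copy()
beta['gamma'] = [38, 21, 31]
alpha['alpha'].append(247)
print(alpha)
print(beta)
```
{'alpha': [3, 3, 9, 247], 'beta': [9, 2, 6]}
{'alpha': [3, 3, 9, 247], 'beta': [9, 2, 6], 'gamma': [38, 21, 31]}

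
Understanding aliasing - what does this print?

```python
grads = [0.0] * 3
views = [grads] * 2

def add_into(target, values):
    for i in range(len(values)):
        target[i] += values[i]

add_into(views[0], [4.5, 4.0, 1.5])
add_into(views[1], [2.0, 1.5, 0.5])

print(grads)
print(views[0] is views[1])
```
[6.5, 5.5, 2.0]
True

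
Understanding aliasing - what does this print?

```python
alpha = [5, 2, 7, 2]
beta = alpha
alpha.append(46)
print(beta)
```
[5, 2, 7, 2, 46]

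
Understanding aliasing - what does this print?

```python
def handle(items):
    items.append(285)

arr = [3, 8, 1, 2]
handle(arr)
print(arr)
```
[3, 8, 1, 2, 285]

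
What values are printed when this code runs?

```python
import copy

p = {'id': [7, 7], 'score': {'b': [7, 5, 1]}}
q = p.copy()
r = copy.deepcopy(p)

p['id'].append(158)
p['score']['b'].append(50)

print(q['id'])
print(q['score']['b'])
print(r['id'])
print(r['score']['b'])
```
[7, 7, 158]
[7, 5, 1, 50]
[7, 7]
[7, 5, 1]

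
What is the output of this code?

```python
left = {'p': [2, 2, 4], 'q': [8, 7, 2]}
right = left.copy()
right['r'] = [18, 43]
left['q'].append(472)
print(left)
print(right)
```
{'p': [2, 2, 4], 'q': [8, 7, 2, 472]}
{'p': [2, 2, 4], 'q': [8, 7, 2, 472], 'r': [18, 43]}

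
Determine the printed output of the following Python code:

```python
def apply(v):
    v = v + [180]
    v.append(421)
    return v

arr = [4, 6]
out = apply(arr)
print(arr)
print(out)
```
[4, 6]
[4, 6, 180, 421]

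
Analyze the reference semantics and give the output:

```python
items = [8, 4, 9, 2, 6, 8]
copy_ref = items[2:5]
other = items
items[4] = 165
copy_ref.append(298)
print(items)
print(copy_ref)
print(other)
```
[8, 4, 9, 2, 165, 8]
[9, 2, 6, 298]
[8, 4, 9, 2, 165, 8]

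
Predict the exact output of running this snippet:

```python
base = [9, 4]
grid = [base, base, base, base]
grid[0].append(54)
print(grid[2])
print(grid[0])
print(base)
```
[9, 4, 54]
[9, 4, 54]
[9, 4, 54]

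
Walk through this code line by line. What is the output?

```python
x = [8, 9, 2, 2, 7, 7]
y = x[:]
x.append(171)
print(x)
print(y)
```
[8, 9, 2, 2, 7, 7, 171]
[8, 9, 2, 2, 7, 7]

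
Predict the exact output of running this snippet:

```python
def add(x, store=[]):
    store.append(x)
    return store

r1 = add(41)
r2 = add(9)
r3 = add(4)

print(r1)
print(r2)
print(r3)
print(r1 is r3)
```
[41, 9, 4]
[41, 9, 4]
[41, 9, 4]
True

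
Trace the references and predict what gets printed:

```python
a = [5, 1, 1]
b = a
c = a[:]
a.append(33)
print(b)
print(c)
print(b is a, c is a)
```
[5, 1, 1, 33]
[5, 1, 1]
True False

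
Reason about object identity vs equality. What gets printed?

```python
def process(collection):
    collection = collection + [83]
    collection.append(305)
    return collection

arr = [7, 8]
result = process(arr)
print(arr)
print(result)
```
[7, 8]
[7, 8, 83, 305]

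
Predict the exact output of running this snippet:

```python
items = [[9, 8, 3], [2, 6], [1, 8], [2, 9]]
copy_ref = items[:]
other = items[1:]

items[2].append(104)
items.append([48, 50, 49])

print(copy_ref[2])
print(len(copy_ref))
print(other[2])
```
[1, 8, 104]
4
[2, 9]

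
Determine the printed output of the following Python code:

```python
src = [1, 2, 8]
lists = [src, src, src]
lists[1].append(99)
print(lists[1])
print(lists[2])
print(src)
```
[1, 2, 8, 99]
[1, 2, 8, 99]
[1, 2, 8, 99]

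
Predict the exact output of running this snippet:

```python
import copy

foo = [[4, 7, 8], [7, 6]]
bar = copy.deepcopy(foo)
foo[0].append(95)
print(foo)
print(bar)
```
[[4, 7, 8, 95], [7, 6]]
[[4, 7, 8], [7, 6]]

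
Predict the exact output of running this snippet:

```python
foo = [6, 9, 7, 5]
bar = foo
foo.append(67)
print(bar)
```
[6, 9, 7, 5, 67]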